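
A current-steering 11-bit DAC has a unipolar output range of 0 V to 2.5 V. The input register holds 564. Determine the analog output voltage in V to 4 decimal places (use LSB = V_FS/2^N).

0.6885 V

LSB = 2.5 V / 2^11 = 1.221 mV.
V_out = 0 + 564 × 0.0012207 V = 0.688477 V.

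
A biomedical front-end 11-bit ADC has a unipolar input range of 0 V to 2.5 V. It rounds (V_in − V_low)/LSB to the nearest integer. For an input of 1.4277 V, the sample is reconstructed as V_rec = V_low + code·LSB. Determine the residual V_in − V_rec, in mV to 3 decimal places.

Step size: 2.5 V ÷ 2^11 = 1.221 mV.
Scaled input = 1169.5718 LSBs, so code = 1170.
Reconstructed: 1.4282227 V.
Error = 1.4277 − 1.4282227 = -0.000522656 V = -0.523 mV.

-0.523 mV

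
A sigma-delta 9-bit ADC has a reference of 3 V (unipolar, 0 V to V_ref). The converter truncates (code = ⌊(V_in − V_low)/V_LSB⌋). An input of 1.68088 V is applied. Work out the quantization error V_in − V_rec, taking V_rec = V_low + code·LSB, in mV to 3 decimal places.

LSB = 3/2^9 = 5.859 mV.
(V_in − V_low)/LSB = (1.68088 − 0)/0.00585938 = 286.8702 → code 286 (floor).
Reconstructed: 1.6757812 V.
V_in − V_rec = 0.00509875 V = 5.099 mV.

5.099 mV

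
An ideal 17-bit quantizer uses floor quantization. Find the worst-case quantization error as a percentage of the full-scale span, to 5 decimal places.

Truncating → worst-case error = 1 LSB = V_FS/2^17, so 100/131072 = 0.000762939 % of full scale.

0.00076 %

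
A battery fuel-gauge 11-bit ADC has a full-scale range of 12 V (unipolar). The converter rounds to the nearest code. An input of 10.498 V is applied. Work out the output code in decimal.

LSB = 12 V / 2048 = 5.859 mV.
(10.498 − 0) / 0.00585938 = 1791.659 LSBs.
Round → code 1792.

code 1792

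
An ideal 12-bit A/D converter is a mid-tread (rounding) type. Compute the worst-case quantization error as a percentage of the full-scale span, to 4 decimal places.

Rounding → worst-case error = ½ LSB = V_FS/2^13, so 100/8192 = 0.012207 % of full scale.

0.0122 %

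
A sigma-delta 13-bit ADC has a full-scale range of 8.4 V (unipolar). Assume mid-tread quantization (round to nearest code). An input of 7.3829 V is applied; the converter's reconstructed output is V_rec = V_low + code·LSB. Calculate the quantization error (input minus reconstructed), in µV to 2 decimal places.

One LSB is 8.4 V / 8192 = 1.025 mV.
(7.3829 − 0)/0.00102539 = 7200.0853; round gives code 7200.
Reconstructed: 7.3828125 V.
V_in − V_rec = 8.75e-05 V = 87.50 µV.

87.50 µV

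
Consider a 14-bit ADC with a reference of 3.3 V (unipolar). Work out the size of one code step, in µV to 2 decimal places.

201.42 µV

Full-scale span = 3.3 V.
LSB = 3.3 / 2^14 = 3.3 / 16384 = 0.000201416 V = 201.42 µV.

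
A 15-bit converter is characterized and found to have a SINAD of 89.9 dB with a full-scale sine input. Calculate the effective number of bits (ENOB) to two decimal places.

ENOB = (SINAD − 1.76) / 6.02 = (89.9 − 1.76)/6.02 = 14.641.

14.64 bits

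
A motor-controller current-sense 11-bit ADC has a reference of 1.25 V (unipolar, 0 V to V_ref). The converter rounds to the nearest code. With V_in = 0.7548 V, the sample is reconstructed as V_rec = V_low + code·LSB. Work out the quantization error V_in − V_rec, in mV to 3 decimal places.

-0.205 mV

Step size: 1.25 V ÷ 2^11 = 0.610 mV.
Scaled input = 1236.6643 LSBs, so code = 1237.
Code 1237 maps back to 0 + 1237×0.000610352 V = 0.75500488 V.
V_in − V_rec = -0.000204883 V = -0.205 mV.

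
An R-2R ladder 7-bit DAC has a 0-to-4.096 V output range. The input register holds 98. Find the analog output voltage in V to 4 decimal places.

LSB = 4.096 V / 2^7 = 32.000 mV.
V_out = 0 + 98 × 0.032 V = 3.136 V.

3.1360 V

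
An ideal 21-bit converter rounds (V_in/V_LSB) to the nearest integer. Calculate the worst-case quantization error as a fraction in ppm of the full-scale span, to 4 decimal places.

0.2384 ppm

Rounding → worst-case error = ½ LSB = V_FS/2^22, so 1e+06/4194304 = 0.238419 ppm of full scale.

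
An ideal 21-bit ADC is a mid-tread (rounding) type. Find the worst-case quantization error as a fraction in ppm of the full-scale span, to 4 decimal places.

0.2384 ppm

Rounding → worst-case error = ½ LSB = V_FS/2^22, so 1e+06/4194304 = 0.238419 ppm of full scale.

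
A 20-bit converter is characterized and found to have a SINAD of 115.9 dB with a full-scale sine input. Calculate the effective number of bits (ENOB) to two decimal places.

18.96 bits

ENOB = (SINAD − 1.76) / 6.02 = (115.9 − 1.76)/6.02 = 18.960.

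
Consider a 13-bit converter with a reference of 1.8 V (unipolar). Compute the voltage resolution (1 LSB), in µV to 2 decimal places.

219.73 µV

Full-scale span = 1.8 V.
LSB = 1.8 / 2^13 = 1.8 / 8192 = 0.000219727 V = 219.73 µV.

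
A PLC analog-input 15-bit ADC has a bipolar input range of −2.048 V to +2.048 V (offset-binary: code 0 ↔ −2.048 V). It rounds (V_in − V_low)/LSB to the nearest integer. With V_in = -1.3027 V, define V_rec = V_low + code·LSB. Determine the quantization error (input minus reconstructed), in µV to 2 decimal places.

50.00 µV

Step size: 4.096 V ÷ 2^15 = 125.00 µV.
(-1.3027 − (−2.048))/0.000125 = 5962.4000; round gives code 5962.
Code 5962 maps back to (−2.048) + 5962×0.000125 V = -1.30275 V.
Difference: 5e-05 V → 50.00 µV.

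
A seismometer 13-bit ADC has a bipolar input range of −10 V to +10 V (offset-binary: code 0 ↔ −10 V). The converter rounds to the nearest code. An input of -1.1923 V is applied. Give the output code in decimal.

With 8192 levels over 20 V, one step is 2.441 mV.
(-1.1923 − (−10)) / 0.00244141 = 3607.634 LSBs.
So the output code is 3608.

code 3608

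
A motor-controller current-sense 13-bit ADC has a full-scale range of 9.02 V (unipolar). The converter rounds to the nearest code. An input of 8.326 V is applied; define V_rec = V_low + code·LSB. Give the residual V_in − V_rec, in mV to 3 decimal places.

LSB = 9.02/2^13 = 1.101 mV.
(V_in − V_low)/LSB = (8.326 − 0)/0.00110107 = 7561.7064 → code 7562 (round).
Code 7562 maps back to 0 + 7562×0.00110107 V = 8.3263232 V.
Difference: -0.000323242 V → -0.323 mV.

-0.323 mV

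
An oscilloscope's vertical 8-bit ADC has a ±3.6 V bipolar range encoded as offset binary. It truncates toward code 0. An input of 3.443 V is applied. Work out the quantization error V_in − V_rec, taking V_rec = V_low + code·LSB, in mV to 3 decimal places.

LSB = 7.2/2^8 = 28.125 mV.
Scaled input = 250.4178 LSBs, so code = 250.
Code 250 maps back to (−3.6) + 250×0.028125 V = 3.43125 V.
Difference: 0.01175 V → 11.750 mV.

11.750 mV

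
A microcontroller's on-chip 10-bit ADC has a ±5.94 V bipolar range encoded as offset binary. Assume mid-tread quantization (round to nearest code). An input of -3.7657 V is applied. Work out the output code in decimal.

code 187

With 1024 levels over 11.88 V, one step is 11.602 mV.
(-3.7657 − (−5.94)) / 0.0116016 = 187.414 LSBs.
Round → code 187.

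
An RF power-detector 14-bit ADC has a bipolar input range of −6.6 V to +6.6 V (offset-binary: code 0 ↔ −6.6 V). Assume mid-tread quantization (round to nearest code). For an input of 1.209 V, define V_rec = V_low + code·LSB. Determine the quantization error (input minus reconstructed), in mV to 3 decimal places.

-0.302 mV

Step size: 13.2 V ÷ 2^14 = 0.806 mV.
(V_in − V_low)/LSB = (1.209 − (−6.6))/0.000805664 = 9692.6255 → code 9693 (round).
V_rec = (−6.6) + 9693·0.000805664 = 1.2093018 V.
V_in − V_rec = -0.000301758 V = -0.302 mV.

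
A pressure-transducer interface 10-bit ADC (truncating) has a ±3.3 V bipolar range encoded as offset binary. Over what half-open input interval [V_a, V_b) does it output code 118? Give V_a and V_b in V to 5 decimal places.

LSB = 6.6/2^10 = 6.445 mV.
V_a = V_low + 118·LSB = -2.53945 V; V_b = V_low + 119·LSB = -2.53301 V.

[-2.53945 V, -2.53301 V)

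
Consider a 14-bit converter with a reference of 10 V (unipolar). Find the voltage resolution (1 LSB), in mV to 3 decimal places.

Full-scale span = 10 V.
LSB = 10 / 2^14 = 10 / 16384 = 0.000610352 V = 0.610 mV.

0.610 mV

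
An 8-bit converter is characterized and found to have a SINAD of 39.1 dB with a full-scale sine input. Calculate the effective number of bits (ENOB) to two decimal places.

6.20 bits

ENOB = (SINAD − 1.76) / 6.02 = (39.1 − 1.76)/6.02 = 6.203.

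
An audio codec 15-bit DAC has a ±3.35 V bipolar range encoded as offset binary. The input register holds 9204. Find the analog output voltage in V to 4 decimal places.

-1.4681 V

LSB = 6.7 V / 2^15 = 204.47 µV.
V_out = (−3.35) + 9204 × 0.000204468 V = -1.46808 V.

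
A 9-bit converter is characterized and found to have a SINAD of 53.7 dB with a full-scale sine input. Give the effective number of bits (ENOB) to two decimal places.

ENOB = (SINAD − 1.76) / 6.02 = (53.7 − 1.76)/6.02 = 8.628.

8.63 bits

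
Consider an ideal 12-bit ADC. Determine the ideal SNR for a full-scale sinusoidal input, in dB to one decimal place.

74.0 dB

SNR ≈ 6.02·N + 1.76 dB = 6.02·12 + 1.76 = 74.00 dB.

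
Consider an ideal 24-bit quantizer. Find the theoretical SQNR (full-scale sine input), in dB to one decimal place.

146.2 dB

SNR ≈ 6.02·N + 1.76 dB = 6.02·24 + 1.76 = 146.24 dB.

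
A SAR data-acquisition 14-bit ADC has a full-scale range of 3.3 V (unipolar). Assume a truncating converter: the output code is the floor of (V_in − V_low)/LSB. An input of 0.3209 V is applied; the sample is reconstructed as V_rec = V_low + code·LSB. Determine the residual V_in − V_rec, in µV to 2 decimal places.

44.29 µV

Step size: 3.3 V ÷ 2^14 = 201.42 µV.
(V_in − V_low)/LSB = (0.3209 − 0)/0.000201416 = 1593.2199 → code 1593 (floor).
V_rec = 0 + 1593·0.000201416 = 0.32085571 V.
Error = 0.3209 − 0.32085571 = 4.42871e-05 V = 44.29 µV.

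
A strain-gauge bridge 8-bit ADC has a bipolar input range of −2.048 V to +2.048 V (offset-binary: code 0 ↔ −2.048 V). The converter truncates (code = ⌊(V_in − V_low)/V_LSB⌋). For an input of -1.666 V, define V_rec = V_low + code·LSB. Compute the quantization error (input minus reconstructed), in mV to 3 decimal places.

One LSB is 4.096 V / 256 = 16.000 mV.
(V_in − V_low)/LSB = (-1.666 − (−2.048))/0.016 = 23.8750 → code 23 (floor).
Code 23 maps back to (−2.048) + 23×0.016 V = -1.68 V.
Difference: 0.014 V → 14.000 mV.

14.000 mV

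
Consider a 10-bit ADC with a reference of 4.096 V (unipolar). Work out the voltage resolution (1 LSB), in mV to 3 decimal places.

Full-scale span = 4.096 V.
LSB = 4.096 / 2^10 = 4.096 / 1024 = 0.004 V = 4.000 mV.

4.000 mV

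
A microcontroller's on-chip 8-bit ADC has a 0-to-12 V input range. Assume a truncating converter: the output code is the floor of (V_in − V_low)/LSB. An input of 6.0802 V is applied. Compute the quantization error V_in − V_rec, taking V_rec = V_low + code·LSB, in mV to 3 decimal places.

33.325 mV

LSB = 12/2^8 = 46.875 mV.
(V_in − V_low)/LSB = (6.0802 − 0)/0.046875 = 129.7109 → code 129 (floor).
Code 129 maps back to 0 + 129×0.046875 V = 6.046875 V.
V_in − V_rec = 0.033325 V = 33.325 mV.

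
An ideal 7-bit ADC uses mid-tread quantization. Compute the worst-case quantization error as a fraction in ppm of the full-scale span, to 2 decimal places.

Rounding → worst-case error = ½ LSB = V_FS/2^8, so 1e+06/256 = 3906.25 ppm of full scale.

3906.25 ppm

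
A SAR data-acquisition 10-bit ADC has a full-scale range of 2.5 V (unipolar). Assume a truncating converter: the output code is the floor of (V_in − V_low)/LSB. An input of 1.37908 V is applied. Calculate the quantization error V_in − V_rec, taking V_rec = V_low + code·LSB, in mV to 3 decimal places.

One LSB is 2.5 V / 1024 = 2.441 mV.
(1.37908 − 0)/0.00244141 = 564.8712; ⌊·⌋ gives code 564.
V_rec = 0 + 564·0.00244141 = 1.3769531 V.
V_in − V_rec = 0.00212687 V = 2.127 mV.

2.127 mV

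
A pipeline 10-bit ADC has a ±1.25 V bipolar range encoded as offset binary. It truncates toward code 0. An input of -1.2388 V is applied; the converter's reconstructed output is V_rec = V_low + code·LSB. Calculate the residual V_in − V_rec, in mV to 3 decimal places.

1.434 mV

One LSB is 2.5 V / 1024 = 2.441 mV.
(V_in − V_low)/LSB = (-1.2388 − (−1.25))/0.00244141 = 4.5875 → code 4 (floor).
V_rec = (−1.25) + 4·0.00244141 = -1.2402344 V.
Difference: 0.00143438 V → 1.434 mV.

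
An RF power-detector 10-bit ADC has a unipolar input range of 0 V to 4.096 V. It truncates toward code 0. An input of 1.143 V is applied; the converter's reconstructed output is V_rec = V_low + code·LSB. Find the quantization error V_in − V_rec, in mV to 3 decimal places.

3.000 mV

Step size: 4.096 V ÷ 2^10 = 4.000 mV.
(1.143 − 0)/0.004 = 285.7500; ⌊·⌋ gives code 285.
Code 285 maps back to 0 + 285×0.004 V = 1.14 V.
Error = 1.143 − 1.14 = 0.003 V = 3.000 mV.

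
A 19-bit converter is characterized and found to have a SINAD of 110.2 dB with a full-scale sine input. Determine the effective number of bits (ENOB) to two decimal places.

18.01 bits

ENOB = (SINAD − 1.76) / 6.02 = (110.2 − 1.76)/6.02 = 18.013.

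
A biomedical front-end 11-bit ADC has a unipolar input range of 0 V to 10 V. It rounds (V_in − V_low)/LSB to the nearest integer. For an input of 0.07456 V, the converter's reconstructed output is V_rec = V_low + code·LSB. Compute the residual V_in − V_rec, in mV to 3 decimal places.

One LSB is 10 V / 2048 = 4.883 mV.
(0.07456 − 0)/0.00488281 = 15.2699; round gives code 15.
Reconstructed: 0.073242188 V.
Error = 0.07456 − 0.073242188 = 0.00131781 V = 1.318 mV.

1.318 mV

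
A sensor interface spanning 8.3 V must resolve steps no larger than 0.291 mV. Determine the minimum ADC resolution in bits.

15 bits

Number of steps required ≥ 8.3 V / 0.291 mV = 28522.34.
Need 2^N ≥ 28522.34; 2^14 = 16384, 2^15 = 32768.
Minimum N = 15.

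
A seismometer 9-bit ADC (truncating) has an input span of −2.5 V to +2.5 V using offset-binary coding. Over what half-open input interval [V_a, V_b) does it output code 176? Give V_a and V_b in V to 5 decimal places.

LSB = 5/2^9 = 9.766 mV.
V_a = V_low + 176·LSB = -0.78125 V; V_b = V_low + 177·LSB = -0.771484 V.

[-0.78125 V, -0.77148 V)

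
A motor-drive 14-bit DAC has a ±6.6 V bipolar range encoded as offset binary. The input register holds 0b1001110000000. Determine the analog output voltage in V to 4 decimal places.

LSB = 13.2 V / 2^14 = 0.806 mV.
Code 0b1001110000000 = 4992 decimal.
V_out = (−6.6) + 4992 × 0.000805664 V = -2.57812 V.

-2.5781 V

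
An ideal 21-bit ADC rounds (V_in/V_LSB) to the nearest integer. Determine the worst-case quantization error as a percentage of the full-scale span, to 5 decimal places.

Rounding → worst-case error = ½ LSB = V_FS/2^22, so 100/4194304 = 2.38419e-05 % of full scale.

0.00002 %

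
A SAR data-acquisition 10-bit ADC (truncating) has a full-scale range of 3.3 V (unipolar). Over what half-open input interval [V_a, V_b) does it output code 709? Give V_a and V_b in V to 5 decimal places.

LSB = 3.3/2^10 = 3.223 mV.
V_a = V_low + 709·LSB = 2.28486 V; V_b = V_low + 710·LSB = 2.28809 V.

[2.28486 V, 2.28809 V)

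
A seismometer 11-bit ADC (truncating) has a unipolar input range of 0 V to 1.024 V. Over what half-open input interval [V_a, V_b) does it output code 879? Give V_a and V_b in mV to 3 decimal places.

[439.500 mV, 440.000 mV)

LSB = 1.024/2^11 = 0.500 mV.
V_a = V_low + 879·LSB = 0.4395 V; V_b = V_low + 880·LSB = 0.44 V.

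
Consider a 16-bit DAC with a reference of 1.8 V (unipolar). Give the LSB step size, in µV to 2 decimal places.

Full-scale span = 1.8 V.
LSB = 1.8 / 2^16 = 1.8 / 65536 = 2.74658e-05 V = 27.47 µV.

27.47 µV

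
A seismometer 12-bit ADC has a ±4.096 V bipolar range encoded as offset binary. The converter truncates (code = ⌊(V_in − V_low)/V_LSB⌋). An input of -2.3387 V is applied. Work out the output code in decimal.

code 878

With 4096 levels over 8.192 V, one step is 2.000 mV.
(V_in − V_low)/LSB = (-2.3387 − (−4.096)) / 0.002 = 878.650.
So the output code is 878.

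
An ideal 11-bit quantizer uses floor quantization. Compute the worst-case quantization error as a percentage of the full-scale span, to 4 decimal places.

Truncating → worst-case error = 1 LSB = V_FS/2^11, so 100/2048 = 0.0488281 % of full scale.

0.0488 %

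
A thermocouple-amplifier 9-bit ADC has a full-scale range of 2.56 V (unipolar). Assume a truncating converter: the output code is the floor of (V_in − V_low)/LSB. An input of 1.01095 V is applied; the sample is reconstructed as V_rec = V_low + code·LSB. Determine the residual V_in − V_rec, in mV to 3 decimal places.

One LSB is 2.56 V / 512 = 5.000 mV.
(V_in − V_low)/LSB = (1.01095 − 0)/0.005 = 202.1900 → code 202 (floor).
V_rec = 0 + 202·0.005 = 1.01 V.
Error = 1.01095 − 1.01 = 0.00095 V = 0.950 mV.

0.950 mV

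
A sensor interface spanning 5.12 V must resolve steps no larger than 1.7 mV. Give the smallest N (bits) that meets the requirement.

12 bits

Number of steps required ≥ 5.12 V / 1.7 mV = 3011.76.
Need 2^N ≥ 3011.76; 2^11 = 2048, 2^12 = 4096.
Minimum N = 12.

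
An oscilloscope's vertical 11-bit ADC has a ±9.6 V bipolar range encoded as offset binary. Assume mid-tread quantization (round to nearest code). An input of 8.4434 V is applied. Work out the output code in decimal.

code 1925

Full-scale span = 19.2 V; LSB = 19.2/2^11 = 9.375 mV.
(V_in − V_low)/LSB = (8.4434 − (−9.6)) / 0.009375 = 1924.629.
round(1924.629) = 1925.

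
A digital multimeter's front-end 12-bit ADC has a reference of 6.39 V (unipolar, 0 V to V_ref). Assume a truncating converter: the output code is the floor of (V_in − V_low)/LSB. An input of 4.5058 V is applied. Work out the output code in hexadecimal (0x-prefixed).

code 0xB48 (decimal 2888)

Full-scale span = 6.39 V; LSB = 6.39/2^12 = 1.560 mV.
(V_in − V_low)/LSB = (4.5058 − 0) / 0.00156006 = 2888.225.
⌊·⌋(2888.225) = 2888.
In hexadecimal (0x-prefixed): 0xB48.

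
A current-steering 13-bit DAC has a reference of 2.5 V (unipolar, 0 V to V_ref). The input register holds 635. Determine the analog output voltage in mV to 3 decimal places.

193.787 mV

LSB = 2.5 V / 2^13 = 305.18 µV.
V_out = 0 + 635 × 0.000305176 V = 0.193787 V.
= 193.787 mV.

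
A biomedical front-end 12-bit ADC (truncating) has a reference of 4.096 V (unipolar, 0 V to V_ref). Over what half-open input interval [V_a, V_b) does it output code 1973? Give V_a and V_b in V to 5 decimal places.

[1.97300 V, 1.97400 V)

LSB = 4.096/2^12 = 1.000 mV.
V_a = V_low + 1973·LSB = 1.973 V; V_b = V_low + 1974·LSB = 1.974 V.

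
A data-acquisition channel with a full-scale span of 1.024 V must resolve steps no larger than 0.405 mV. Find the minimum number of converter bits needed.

12 bits

Number of steps required ≥ 1.024 V / 0.405 mV = 2528.40.
Need 2^N ≥ 2528.40; 2^11 = 2048, 2^12 = 4096.
Minimum N = 12.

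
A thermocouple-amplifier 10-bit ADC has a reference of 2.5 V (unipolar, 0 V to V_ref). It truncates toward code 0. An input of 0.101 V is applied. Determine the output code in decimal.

LSB = 2.5 V / 1024 = 2.441 mV.
(0.101 − 0) / 0.00244141 = 41.370 LSBs.
Floor → code 41.

code 41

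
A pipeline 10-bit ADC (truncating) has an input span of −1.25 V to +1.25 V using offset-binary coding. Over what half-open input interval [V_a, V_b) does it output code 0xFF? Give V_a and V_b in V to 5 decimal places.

[-0.62744 V, -0.62500 V)

LSB = 2.5/2^10 = 2.441 mV.
Code 0xFF = 255 decimal.
V_a = V_low + 255·LSB = -0.627441 V; V_b = V_low + 256·LSB = -0.625 V.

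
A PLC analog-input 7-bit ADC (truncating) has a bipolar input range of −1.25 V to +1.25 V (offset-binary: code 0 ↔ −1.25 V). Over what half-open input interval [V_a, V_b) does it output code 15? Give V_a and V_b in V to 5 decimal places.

[-0.95703 V, -0.93750 V)

LSB = 2.5/2^7 = 19.531 mV.
V_a = V_low + 15·LSB = -0.957031 V; V_b = V_low + 16·LSB = -0.9375 V.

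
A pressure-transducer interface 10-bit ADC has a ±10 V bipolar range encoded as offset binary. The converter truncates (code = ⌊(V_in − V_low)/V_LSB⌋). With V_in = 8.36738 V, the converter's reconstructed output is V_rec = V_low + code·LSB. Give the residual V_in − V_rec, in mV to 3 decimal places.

One LSB is 20 V / 1024 = 19.531 mV.
(8.36738 − (−10))/0.0195312 = 940.4099; ⌊·⌋ gives code 940.
Reconstructed: 8.359375 V.
Error = 8.36738 − 8.359375 = 0.008005 V = 8.005 mV.

8.005 mV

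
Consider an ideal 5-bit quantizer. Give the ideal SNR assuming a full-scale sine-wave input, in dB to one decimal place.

31.9 dB

SNR ≈ 6.02·N + 1.76 dB = 6.02·5 + 1.76 = 31.86 dB.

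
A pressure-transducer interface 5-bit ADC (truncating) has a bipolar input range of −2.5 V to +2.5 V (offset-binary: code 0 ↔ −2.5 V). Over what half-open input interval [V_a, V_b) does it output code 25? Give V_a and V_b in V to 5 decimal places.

[1.40625 V, 1.56250 V)

LSB = 5/2^5 = 156.250 mV.
V_a = V_low + 25·LSB = 1.40625 V; V_b = V_low + 26·LSB = 1.5625 V.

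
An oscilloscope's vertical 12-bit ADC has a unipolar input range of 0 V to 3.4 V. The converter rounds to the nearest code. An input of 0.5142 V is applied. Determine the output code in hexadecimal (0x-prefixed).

LSB = 3.4 V / 4096 = 0.830 mV.
(0.5142 − 0) / 0.000830078 = 619.460 LSBs.
round(619.460) = 619.
In hexadecimal (0x-prefixed): 0x26B.

code 0x26B (decimal 619)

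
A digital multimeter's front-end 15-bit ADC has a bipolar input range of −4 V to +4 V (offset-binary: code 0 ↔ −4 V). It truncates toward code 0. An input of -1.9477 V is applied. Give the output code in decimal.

code 8406

Full-scale span = 8 V; LSB = 8/2^15 = 244.14 µV.
Input sits at 8406.221 steps above V_low.
Floor → code 8406.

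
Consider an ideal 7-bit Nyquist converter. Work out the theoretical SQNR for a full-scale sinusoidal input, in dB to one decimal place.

43.9 dB

SNR ≈ 6.02·N + 1.76 dB = 6.02·7 + 1.76 = 43.90 dB.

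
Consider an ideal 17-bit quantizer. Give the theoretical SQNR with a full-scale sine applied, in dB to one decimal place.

SNR ≈ 6.02·N + 1.76 dB = 6.02·17 + 1.76 = 104.10 dB.

104.1 dB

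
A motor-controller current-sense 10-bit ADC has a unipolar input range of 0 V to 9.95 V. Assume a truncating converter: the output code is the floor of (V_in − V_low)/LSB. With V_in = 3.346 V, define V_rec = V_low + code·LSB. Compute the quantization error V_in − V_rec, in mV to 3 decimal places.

Step size: 9.95 V ÷ 2^10 = 9.717 mV.
(V_in − V_low)/LSB = (3.346 − 0)/0.0097168 = 344.3522 → code 344 (floor).
Code 344 maps back to 0 + 344×0.0097168 V = 3.3425781 V.
Error = 3.346 − 3.3425781 = 0.00342188 V = 3.422 mV.

3.422 mV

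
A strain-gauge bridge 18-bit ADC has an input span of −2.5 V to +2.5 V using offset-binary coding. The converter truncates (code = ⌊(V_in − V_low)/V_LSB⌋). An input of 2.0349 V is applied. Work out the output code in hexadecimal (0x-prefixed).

code 0x3A0BF (decimal 237759)

LSB = 5 V / 262144 = 19.07 µV.
(V_in − V_low)/LSB = (2.0349 − (−2.5)) / 1.90735e-05 = 237759.365.
So the output code is 237759.
In hexadecimal (0x-prefixed): 0x3A0BF.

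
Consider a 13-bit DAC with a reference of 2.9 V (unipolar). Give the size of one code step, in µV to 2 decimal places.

Full-scale span = 2.9 V.
LSB = 2.9 / 2^13 = 2.9 / 8192 = 0.000354004 V = 354.00 µV.

354.00 µV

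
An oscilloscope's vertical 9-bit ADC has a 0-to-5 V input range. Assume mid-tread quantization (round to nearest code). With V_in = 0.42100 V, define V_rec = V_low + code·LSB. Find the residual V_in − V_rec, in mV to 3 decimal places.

Step size: 5 V ÷ 2^9 = 9.766 mV.
(V_in − V_low)/LSB = (0.42100 − 0)/0.00976562 = 43.1104 → code 43 (round).
Reconstructed: 0.41992188 V.
Difference: 0.00107813 V → 1.078 mV.

1.078 mV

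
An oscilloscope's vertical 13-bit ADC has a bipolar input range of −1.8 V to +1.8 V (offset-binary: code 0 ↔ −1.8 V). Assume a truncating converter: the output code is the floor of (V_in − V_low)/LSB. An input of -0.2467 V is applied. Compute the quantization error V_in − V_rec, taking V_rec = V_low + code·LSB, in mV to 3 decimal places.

Step size: 3.6 V ÷ 2^13 = 439.45 µV.
Scaled input = 3534.6204 LSBs, so code = 3534.
Code 3534 maps back to (−1.8) + 3534×0.000439453 V = -0.24697266 V.
Error = -0.2467 − (−0.24697266) = 0.000272656 V = 0.273 mV.

0.273 mV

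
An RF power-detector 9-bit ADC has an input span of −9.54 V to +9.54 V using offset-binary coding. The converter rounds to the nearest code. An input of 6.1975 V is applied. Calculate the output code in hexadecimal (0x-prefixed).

LSB = 19.08 V / 512 = 37.266 mV.
(6.1975 − (−9.54)) / 0.0372656 = 422.306 LSBs.
So the output code is 422.
In hexadecimal (0x-prefixed): 0x1A6.

code 0x1A6 (decimal 422)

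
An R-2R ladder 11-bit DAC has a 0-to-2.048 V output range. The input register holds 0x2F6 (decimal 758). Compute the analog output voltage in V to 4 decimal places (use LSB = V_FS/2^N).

0.7580 V

LSB = 2.048 V / 2^11 = 1.000 mV.
Code 0x2F6 = 758 decimal.
V_out = 0 + 758 × 0.001 V = 0.758 V.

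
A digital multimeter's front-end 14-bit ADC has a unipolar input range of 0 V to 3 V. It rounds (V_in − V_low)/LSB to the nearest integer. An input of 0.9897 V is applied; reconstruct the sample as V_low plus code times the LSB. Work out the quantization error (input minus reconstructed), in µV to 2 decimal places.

14.94 µV

One LSB is 3 V / 16384 = 183.11 µV.
Scaled input = 5405.0816 LSBs, so code = 5405.
V_rec = 0 + 5405·0.000183105 = 0.98968506 V.
V_in − V_rec = 1.49414e-05 V = 14.94 µV.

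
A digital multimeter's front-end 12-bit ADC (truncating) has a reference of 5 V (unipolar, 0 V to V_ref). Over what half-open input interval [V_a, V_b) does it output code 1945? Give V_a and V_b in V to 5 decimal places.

[2.37427 V, 2.37549 V)

LSB = 5/2^12 = 1.221 mV.
V_a = V_low + 1945·LSB = 2.37427 V; V_b = V_low + 1946·LSB = 2.37549 V.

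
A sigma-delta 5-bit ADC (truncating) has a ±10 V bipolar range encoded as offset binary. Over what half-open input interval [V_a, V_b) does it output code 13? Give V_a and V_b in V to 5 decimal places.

LSB = 20/2^5 = 0.6250 V.
V_a = V_low + 13·LSB = -1.875 V; V_b = V_low + 14·LSB = -1.25 V.

[-1.87500 V, -1.25000 V)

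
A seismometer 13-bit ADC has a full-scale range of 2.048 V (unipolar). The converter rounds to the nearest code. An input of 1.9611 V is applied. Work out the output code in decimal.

code 7844

Full-scale span = 2.048 V; LSB = 2.048/2^13 = 250.00 µV.
Input sits at 7844.400 steps above V_low.
round(7844.400) = 7844.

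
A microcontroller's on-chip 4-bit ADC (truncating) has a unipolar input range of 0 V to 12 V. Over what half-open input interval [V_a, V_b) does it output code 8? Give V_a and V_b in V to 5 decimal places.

LSB = 12/2^4 = 0.7500 V.
V_a = V_low + 8·LSB = 6 V; V_b = V_low + 9·LSB = 6.75 V.

[6.00000 V, 6.75000 V)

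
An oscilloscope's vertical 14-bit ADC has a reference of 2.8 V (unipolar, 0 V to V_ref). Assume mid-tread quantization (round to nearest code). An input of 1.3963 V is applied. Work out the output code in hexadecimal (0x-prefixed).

code 0x1FEA (decimal 8170)

Full-scale span = 2.8 V; LSB = 2.8/2^14 = 170.90 µV.
(V_in − V_low)/LSB = (1.3963 − 0) / 0.000170898 = 8170.350.
Round → code 8170.
In hexadecimal (0x-prefixed): 0x1FEA.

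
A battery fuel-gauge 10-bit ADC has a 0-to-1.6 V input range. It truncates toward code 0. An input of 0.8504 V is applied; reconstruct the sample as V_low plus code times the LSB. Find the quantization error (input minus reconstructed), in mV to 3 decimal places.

LSB = 1.6/2^10 = 1.562 mV.
Scaled input = 544.2560 LSBs, so code = 544.
V_rec = 0 + 544·0.0015625 = 0.85 V.
Error = 0.8504 − 0.85 = 0.0004 V = 0.400 mV.

0.400 mV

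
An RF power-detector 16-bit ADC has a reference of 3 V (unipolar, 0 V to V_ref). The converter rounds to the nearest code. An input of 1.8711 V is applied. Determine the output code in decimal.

code 40875

Full-scale span = 3 V; LSB = 3/2^16 = 45.78 µV.
Input sits at 40874.803 steps above V_low.
round(40874.803) = 40875.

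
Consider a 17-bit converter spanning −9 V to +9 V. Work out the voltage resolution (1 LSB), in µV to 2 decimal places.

137.33 µV

Full-scale span = 18 V.
LSB = 18 / 2^17 = 18 / 131072 = 0.000137329 V = 137.33 µV.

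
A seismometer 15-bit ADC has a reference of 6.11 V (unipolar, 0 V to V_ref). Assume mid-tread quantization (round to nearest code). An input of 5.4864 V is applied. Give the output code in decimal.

code 29424

Full-scale span = 6.11 V; LSB = 6.11/2^15 = 186.46 µV.
(V_in − V_low)/LSB = (5.4864 − 0) / 0.000186462 = 29423.626.
round(29423.626) = 29424.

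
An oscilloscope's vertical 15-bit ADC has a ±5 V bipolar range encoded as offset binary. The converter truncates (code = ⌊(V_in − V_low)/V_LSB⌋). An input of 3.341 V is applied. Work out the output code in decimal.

code 27331

LSB = 10 V / 32768 = 305.18 µV.
(3.341 − (−5)) / 0.000305176 = 27331.789 LSBs.
⌊·⌋(27331.789) = 27331.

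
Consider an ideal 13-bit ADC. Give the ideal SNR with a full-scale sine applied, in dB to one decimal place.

80.0 dB

SNR ≈ 6.02·N + 1.76 dB = 6.02·13 + 1.76 = 80.02 dB.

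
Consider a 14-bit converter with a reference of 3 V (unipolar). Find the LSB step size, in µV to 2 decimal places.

183.11 µV

Full-scale span = 3 V.
LSB = 3 / 2^14 = 3 / 16384 = 0.000183105 V = 183.11 µV.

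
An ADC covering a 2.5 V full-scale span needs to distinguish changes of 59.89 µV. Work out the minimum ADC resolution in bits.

Number of steps required ≥ 2.5 V / 59.89 µV = 41743.20.
Need 2^N ≥ 41743.20; 2^15 = 32768, 2^16 = 65536.
Minimum N = 16.

16 bits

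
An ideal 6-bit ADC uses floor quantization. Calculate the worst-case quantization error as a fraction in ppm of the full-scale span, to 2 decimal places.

Truncating → worst-case error = 1 LSB = V_FS/2^6, so 1e+06/64 = 15625 ppm of full scale.

15625.00 ppm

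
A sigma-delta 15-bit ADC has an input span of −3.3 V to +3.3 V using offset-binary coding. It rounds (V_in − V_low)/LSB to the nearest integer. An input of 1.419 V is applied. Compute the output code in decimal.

Full-scale span = 6.6 V; LSB = 6.6/2^15 = 201.42 µV.
Input sits at 23429.120 steps above V_low.
Round → code 23429.

code 23429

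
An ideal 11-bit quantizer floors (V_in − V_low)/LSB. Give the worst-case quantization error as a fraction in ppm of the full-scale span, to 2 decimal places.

488.28 ppm

Truncating → worst-case error = 1 LSB = V_FS/2^11, so 1e+06/2048 = 488.281 ppm of full scale.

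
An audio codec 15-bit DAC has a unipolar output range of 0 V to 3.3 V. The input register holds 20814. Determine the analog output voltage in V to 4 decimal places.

2.0961 V

LSB = 3.3 V / 2^15 = 100.71 µV.
V_out = 0 + 20814 × 0.000100708 V = 2.09614 V.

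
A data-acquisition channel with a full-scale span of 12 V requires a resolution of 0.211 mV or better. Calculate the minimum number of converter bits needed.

16 bits

Number of steps required ≥ 12 V / 0.211 mV = 56872.04.
Need 2^N ≥ 56872.04; 2^15 = 32768, 2^16 = 65536.
Minimum N = 16.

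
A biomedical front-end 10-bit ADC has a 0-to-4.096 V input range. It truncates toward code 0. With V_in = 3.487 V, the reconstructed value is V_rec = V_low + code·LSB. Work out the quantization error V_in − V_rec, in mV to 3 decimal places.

One LSB is 4.096 V / 1024 = 4.000 mV.
(3.487 − 0)/0.004 = 871.7500; ⌊·⌋ gives code 871.
V_rec = 0 + 871·0.004 = 3.484 V.
Error = 3.487 − 3.484 = 0.003 V = 3.000 mV.

3.000 mV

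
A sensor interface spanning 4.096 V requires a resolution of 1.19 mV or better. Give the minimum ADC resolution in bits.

12 bits

Number of steps required ≥ 4.096 V / 1.19 mV = 3442.02.
Need 2^N ≥ 3442.02; 2^11 = 2048, 2^12 = 4096.
Minimum N = 12.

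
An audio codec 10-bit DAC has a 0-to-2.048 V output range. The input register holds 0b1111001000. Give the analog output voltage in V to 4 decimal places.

LSB = 2.048 V / 2^10 = 2.000 mV.
Code 0b1111001000 = 968 decimal.
V_out = 0 + 968 × 0.002 V = 1.936 V.

1.9360 V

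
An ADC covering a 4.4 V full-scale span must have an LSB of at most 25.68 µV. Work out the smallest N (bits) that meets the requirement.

Number of steps required ≥ 4.4 V / 25.68 µV = 171339.56.
Need 2^N ≥ 171339.56; 2^17 = 131072, 2^18 = 262144.
Minimum N = 18.

18 bits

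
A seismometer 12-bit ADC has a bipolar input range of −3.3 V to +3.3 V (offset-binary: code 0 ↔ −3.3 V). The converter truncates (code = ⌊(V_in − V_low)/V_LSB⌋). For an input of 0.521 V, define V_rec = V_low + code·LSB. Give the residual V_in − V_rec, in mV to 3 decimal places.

LSB = 6.6/2^12 = 1.611 mV.
(V_in − V_low)/LSB = (0.521 − (−3.3))/0.00161133 = 2371.3358 → code 2371 (floor).
Code 2371 maps back to (−3.3) + 2371×0.00161133 V = 0.52045898 V.
Difference: 0.000541016 V → 0.541 mV.

0.541 mV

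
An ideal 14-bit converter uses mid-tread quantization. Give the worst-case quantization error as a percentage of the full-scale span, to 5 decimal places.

Rounding → worst-case error = ½ LSB = V_FS/2^15, so 100/32768 = 0.00305176 % of full scale.

0.00305 %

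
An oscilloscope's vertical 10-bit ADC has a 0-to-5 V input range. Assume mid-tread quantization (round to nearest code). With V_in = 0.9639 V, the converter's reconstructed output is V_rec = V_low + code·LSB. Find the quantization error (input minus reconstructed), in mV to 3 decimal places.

1.986 mV

One LSB is 5 V / 1024 = 4.883 mV.
(0.9639 − 0)/0.00488281 = 197.4067; round gives code 197.
Reconstructed: 0.96191406 V.
V_in − V_rec = 0.00198594 V = 1.986 mV.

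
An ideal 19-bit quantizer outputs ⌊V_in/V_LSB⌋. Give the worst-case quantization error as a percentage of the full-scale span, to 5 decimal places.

Truncating → worst-case error = 1 LSB = V_FS/2^19, so 100/524288 = 0.000190735 % of full scale.

0.00019 %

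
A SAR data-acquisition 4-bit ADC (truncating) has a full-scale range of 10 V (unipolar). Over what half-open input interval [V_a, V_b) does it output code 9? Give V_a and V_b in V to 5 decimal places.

LSB = 10/2^4 = 0.6250 V.
V_a = V_low + 9·LSB = 5.625 V; V_b = V_low + 10·LSB = 6.25 V.

[5.62500 V, 6.25000 V)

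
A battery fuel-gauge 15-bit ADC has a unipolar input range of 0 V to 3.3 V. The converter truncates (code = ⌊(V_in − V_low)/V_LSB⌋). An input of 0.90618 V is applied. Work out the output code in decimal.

code 8998

With 32768 levels over 3.3 V, one step is 100.71 µV.
Input sits at 8998.093 steps above V_low.
Floor → code 8998.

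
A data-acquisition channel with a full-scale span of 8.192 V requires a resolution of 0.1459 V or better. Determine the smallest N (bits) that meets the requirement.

6 bits

Number of steps required ≥ 8.192 V / 0.1459 V = 56.15.
Need 2^N ≥ 56.15; 2^5 = 32, 2^6 = 64.
Minimum N = 6.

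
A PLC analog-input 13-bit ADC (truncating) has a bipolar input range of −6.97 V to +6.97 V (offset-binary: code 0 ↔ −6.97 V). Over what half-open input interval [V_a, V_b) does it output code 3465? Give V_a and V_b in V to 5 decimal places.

LSB = 13.94/2^13 = 1.702 mV.
V_a = V_low + 3465·LSB = -1.07375 V; V_b = V_low + 3466·LSB = -1.07205 V.

[-1.07375 V, -1.07205 V)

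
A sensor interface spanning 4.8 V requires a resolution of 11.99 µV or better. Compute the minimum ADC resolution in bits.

19 bits

Number of steps required ≥ 4.8 V / 11.99 µV = 400333.61.
Need 2^N ≥ 400333.61; 2^18 = 262144, 2^19 = 524288.
Minimum N = 19.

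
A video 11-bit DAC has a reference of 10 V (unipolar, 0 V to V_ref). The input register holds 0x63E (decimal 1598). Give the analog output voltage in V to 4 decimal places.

7.8027 V

LSB = 10 V / 2^11 = 4.883 mV.
Code 0x63E = 1598 decimal.
V_out = 0 + 1598 × 0.00488281 V = 7.80273 V.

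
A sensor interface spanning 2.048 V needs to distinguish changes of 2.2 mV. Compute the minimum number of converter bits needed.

10 bits

Number of steps required ≥ 2.048 V / 2.2 mV = 930.91.
Need 2^N ≥ 930.91; 2^9 = 512, 2^10 = 1024.
Minimum N = 10.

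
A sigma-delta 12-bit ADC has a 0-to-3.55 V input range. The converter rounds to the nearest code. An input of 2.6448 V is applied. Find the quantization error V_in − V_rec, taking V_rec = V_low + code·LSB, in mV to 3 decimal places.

-0.366 mV

Step size: 3.55 V ÷ 2^12 = 0.867 mV.
(V_in − V_low)/LSB = (2.6448 − 0)/0.000866699 = 3051.5777 → code 3052 (round).
Reconstructed: 2.645166 V.
V_in − V_rec = -0.000366016 V = -0.366 mV.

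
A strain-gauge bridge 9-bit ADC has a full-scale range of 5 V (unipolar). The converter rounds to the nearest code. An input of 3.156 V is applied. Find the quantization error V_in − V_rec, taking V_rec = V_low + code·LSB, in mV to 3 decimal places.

One LSB is 5 V / 512 = 9.766 mV.
(V_in − V_low)/LSB = (3.156 − 0)/0.00976562 = 323.1744 → code 323 (round).
V_rec = 0 + 323·0.00976562 = 3.1542969 V.
V_in − V_rec = 0.00170312 V = 1.703 mV.

1.703 mV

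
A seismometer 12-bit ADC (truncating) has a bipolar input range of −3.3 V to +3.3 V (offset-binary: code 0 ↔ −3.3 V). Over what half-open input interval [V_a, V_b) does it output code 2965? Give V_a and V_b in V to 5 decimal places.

LSB = 6.6/2^12 = 1.611 mV.
V_a = V_low + 2965·LSB = 1.47759 V; V_b = V_low + 2966·LSB = 1.4792 V.

[1.47759 V, 1.47920 V)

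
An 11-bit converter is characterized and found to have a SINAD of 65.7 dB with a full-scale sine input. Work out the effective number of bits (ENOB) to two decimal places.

ENOB = (SINAD − 1.76) / 6.02 = (65.7 − 1.76)/6.02 = 10.621.

10.62 bits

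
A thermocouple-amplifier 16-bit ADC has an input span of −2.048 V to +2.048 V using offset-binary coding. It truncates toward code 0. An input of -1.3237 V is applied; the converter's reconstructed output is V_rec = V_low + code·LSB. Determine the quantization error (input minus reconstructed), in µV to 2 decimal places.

LSB = 4.096/2^16 = 62.50 µV.
(V_in − V_low)/LSB = (-1.3237 − (−2.048))/6.25e-05 = 11588.8000 → code 11588 (floor).
Reconstructed: -1.32375 V.
Error = -1.3237 − (−1.32375) = 5e-05 V = 50.00 µV.

50.00 µV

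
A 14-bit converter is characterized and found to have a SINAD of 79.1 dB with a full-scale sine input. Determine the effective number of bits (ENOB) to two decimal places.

12.85 bits

ENOB = (SINAD − 1.76) / 6.02 = (79.1 − 1.76)/6.02 = 12.847.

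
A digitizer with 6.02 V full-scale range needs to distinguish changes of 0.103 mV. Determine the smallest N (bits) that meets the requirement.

Number of steps required ≥ 6.02 V / 0.103 mV = 58446.60.
Need 2^N ≥ 58446.60; 2^15 = 32768, 2^16 = 65536.
Minimum N = 16.

16 bits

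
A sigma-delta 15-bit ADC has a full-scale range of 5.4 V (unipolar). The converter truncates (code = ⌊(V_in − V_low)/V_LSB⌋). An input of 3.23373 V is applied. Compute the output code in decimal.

With 32768 levels over 5.4 V, one step is 164.79 µV.
(V_in − V_low)/LSB = (3.23373 − 0) / 0.000164795 = 19622.753.
So the output code is 19622.

code 19622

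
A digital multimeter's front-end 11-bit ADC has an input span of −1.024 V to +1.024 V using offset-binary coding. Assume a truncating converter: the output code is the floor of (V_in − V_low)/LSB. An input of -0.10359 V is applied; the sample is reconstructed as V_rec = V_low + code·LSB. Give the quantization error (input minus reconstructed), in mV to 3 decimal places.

One LSB is 2.048 V / 2048 = 1.000 mV.
(V_in − V_low)/LSB = (-0.10359 − (−1.024))/0.001 = 920.4100 → code 920 (floor).
V_rec = (−1.024) + 920·0.001 = -0.104 V.
V_in − V_rec = 0.00041 V = 0.410 mV.

0.410 mV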